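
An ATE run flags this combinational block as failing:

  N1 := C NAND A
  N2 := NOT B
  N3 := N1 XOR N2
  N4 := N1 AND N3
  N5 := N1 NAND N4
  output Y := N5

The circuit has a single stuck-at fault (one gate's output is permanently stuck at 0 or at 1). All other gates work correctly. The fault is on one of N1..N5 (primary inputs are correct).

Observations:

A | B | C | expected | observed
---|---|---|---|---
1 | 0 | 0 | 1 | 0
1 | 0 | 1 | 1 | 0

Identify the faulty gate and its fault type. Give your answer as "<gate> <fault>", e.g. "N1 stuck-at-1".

N5 stuck-at-0

Fault-free values for test 1 (A=1, B=0, C=0): N1=1, N2=1, N3=0, N4=0, N5=1, giving Y=1. Observed 0.
Test 1: faults giving observed 0 are {N2 stuck-at-0, N3 stuck-at-1, N4 stuck-at-1, N5 stuck-at-0}.
Test 2 (A=1, B=0, C=1): fault-free N1=0, N2=1, N3=1, N4=0, N5=1 → 1; observed 0. Eliminates N2 stuck-at-0, N3 stuck-at-1, N4 stuck-at-1.
Only N5 stuck-at-0 is consistent with every test.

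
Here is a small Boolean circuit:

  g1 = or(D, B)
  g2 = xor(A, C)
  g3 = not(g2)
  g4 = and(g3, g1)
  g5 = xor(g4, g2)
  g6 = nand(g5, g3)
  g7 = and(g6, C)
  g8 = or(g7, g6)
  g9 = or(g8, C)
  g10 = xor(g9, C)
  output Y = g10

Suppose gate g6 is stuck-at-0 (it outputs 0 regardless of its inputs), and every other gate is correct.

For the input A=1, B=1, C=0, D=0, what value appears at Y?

Propagate with g6 forced: g1=1, g2=1, g3=0, g4=0, g5=1, g6=0 [stuck-at-0], g7=0, g8=0, g9=0, g10=0.
So Y = 0. (Without the fault it would be 1.)

0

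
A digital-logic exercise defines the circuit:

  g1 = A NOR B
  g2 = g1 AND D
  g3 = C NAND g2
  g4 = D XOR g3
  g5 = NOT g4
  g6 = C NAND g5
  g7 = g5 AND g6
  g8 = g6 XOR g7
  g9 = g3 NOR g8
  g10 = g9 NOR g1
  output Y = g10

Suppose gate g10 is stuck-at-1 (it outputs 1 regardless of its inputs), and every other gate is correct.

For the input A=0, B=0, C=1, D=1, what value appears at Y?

1

Propagate with g10 forced: g1=1, g2=1, g3=0, g4=1, g5=0, g6=1, g7=0, g8=1, g9=0, g10=1 [stuck-at-1].
So Y = 1. (Without the fault it would be 0.)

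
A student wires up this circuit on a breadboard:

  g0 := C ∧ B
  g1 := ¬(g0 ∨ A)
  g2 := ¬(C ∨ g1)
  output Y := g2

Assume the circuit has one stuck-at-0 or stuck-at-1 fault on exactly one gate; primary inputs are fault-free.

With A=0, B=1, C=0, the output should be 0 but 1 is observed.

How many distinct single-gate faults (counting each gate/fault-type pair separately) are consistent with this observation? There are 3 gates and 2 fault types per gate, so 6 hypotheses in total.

3

Fault-free: g0=0, g1=1, g2=0 → 0. Observed 1.
  g0 stuck-at-0: output 0 ✗
  g0 stuck-at-1: output 1 ✓
  g1 stuck-at-0: output 1 ✓
  g1 stuck-at-1: output 0 ✗
  g2 stuck-at-0: output 0 ✗
  g2 stuck-at-1: output 1 ✓
Consistent faults: {g0 stuck-at-1, g1 stuck-at-0, g2 stuck-at-1} — 3 in all.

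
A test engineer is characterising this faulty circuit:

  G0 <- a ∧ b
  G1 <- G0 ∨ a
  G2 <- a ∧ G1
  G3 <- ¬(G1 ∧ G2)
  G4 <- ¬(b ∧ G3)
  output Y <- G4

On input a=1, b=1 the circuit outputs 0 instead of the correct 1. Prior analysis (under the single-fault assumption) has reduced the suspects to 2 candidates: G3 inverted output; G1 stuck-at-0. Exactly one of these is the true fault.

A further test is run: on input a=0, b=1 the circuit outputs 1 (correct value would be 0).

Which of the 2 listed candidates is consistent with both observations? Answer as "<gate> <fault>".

G3 inverted output

Evaluate each candidate on input a=0, b=1:
  G3 inverted output: G0=0, G1=0, G2=0, G3=0 [inverted output], G4=1 → 1 — matches
  G1 stuck-at-0: G0=0, G1=0 [stuck-at-0], G2=0, G3=1, G4=0 → 0 — eliminated
Only G3 inverted output reproduces the observed 1.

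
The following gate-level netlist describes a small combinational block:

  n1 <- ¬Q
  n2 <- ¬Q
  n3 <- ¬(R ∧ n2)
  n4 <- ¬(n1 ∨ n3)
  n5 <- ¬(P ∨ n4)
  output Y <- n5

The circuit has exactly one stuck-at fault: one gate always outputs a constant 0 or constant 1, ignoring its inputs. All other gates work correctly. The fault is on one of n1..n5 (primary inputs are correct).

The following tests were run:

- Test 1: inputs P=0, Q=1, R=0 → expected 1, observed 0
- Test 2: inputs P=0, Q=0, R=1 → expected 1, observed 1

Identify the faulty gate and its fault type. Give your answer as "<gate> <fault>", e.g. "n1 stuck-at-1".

Fault-free values for test 1 (P=0, Q=1, R=0): n1=0, n2=0, n3=1, n4=0, n5=1, giving Y=1. Observed 0.
Test 1: faults giving observed 0 are {n3 stuck-at-0, n4 stuck-at-1, n5 stuck-at-0}.
Test 2 (P=0, Q=0, R=1): fault-free n1=1, n2=1, n3=0, n4=0, n5=1 → 1; observed 1. Eliminates n4 stuck-at-1, n5 stuck-at-0.
Only n3 stuck-at-0 is consistent with every test.

n3 stuck-at-0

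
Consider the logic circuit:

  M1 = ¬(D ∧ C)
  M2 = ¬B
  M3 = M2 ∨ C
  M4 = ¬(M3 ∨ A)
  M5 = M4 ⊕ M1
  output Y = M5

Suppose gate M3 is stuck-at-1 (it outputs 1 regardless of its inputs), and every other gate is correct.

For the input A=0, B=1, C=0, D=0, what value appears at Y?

1

Propagate with M3 forced: M1=1, M2=0, M3=1 [stuck-at-1], M4=0, M5=1.
So Y = 1. (Without the fault it would be 0.)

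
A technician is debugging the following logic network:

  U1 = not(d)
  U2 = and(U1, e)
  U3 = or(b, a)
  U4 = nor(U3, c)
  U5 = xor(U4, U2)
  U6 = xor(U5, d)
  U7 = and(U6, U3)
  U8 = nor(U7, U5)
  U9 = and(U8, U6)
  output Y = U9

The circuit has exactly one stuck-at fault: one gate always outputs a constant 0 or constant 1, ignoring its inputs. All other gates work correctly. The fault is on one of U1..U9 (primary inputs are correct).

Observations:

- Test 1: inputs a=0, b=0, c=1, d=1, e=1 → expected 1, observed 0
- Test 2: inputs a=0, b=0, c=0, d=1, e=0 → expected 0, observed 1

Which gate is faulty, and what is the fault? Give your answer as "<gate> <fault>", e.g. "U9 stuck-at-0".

Fault-free values for test 1 (a=0, b=0, c=1, d=1, e=1): U1=0, U2=0, U3=0, U4=0, U5=0, U6=1, U7=0, U8=1, U9=1, giving Y=1. Observed 0.
Test 1: faults giving observed 0 are {U1 stuck-at-1, U2 stuck-at-1, U3 stuck-at-1, U4 stuck-at-1, U5 stuck-at-1, U6 stuck-at-0, U7 stuck-at-1, U8 stuck-at-0, U9 stuck-at-0}.
Test 2 (a=0, b=0, c=0, d=1, e=0): fault-free U1=0, U2=0, U3=0, U4=1, U5=1, U6=0, U7=0, U8=0, U9=0 → 0; observed 1. Eliminates U1 stuck-at-1, U3 stuck-at-1, U4 stuck-at-1, U5 stuck-at-1, U6 stuck-at-0, U7 stuck-at-1, U8 stuck-at-0, U9 stuck-at-0.
Only U2 stuck-at-1 is consistent with every test.

U2 stuck-at-1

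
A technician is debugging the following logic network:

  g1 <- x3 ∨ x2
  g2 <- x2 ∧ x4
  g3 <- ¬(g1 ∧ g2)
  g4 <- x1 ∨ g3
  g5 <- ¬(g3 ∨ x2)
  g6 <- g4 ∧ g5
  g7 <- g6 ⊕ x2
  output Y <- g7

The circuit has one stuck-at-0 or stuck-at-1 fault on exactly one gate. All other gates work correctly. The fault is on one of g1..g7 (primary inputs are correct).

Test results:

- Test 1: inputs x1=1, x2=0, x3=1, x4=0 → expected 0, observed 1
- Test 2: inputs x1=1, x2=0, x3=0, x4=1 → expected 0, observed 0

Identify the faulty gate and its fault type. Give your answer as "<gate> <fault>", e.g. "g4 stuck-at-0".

Fault-free values for test 1 (x1=1, x2=0, x3=1, x4=0): g1=1, g2=0, g3=1, g4=1, g5=0, g6=0, g7=0, giving Y=0. Observed 1.
Test 1: faults giving observed 1 are {g2 stuck-at-1, g3 stuck-at-0, g5 stuck-at-1, g6 stuck-at-1, g7 stuck-at-1}.
Test 2 (x1=1, x2=0, x3=0, x4=1): fault-free g1=0, g2=0, g3=1, g4=1, g5=0, g6=0, g7=0 → 0; observed 0. Eliminates g3 stuck-at-0, g5 stuck-at-1, g6 stuck-at-1, g7 stuck-at-1.
Only g2 stuck-at-1 is consistent with every test.

g2 stuck-at-1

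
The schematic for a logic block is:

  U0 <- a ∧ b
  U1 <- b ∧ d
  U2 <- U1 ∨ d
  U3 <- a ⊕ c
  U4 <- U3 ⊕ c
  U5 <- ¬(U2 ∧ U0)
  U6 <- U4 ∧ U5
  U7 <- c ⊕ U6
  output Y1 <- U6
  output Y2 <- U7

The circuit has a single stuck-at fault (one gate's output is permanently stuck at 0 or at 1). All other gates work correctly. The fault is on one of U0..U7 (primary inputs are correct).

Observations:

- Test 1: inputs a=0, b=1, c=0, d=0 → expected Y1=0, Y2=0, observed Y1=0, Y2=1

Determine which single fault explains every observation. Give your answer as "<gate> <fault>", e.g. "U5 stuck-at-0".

U7 stuck-at-1

Fault-free values for test 1 (a=0, b=1, c=0, d=0): U0=0, U1=0, U2=0, U3=0, U4=0, U5=1, U6=0, U7=0, giving Y1=0, Y2=0. Observed Y1=0, Y2=1.
Test 1: faults giving observed Y1=0, Y2=1 are {U7 stuck-at-1}.
Only U7 stuck-at-1 is consistent with every test.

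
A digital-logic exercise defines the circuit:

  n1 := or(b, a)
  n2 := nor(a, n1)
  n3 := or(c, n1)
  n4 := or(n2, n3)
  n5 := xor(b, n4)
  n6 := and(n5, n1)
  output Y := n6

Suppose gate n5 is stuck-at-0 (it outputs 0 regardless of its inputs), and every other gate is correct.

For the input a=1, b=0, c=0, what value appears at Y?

0

Propagate with n5 forced: n1=1, n2=0, n3=1, n4=1, n5=0 [stuck-at-0], n6=0.
So Y = 0. (Without the fault it would be 1.)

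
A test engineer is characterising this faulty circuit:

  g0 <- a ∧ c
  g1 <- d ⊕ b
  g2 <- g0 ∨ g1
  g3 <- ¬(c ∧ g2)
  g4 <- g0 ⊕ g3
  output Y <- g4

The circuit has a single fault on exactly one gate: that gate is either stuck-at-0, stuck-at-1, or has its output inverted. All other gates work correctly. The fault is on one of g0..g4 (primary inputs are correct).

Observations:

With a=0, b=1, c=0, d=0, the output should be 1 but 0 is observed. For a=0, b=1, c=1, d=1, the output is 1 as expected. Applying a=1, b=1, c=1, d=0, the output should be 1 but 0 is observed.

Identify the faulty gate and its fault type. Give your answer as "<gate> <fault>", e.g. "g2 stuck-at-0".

g0 inverted output

Fault-free values for test 1 (a=0, b=1, c=0, d=0): g0=0, g1=1, g2=1, g3=1, g4=1, giving Y=1. Observed 0.
Test 1: faults giving observed 0 are {g0 stuck-at-1, g0 inverted output, g3 stuck-at-0, g3 inverted output, g4 stuck-at-0, g4 inverted output}.
Test 2 (a=0, b=1, c=1, d=1): fault-free g0=0, g1=0, g2=0, g3=1, g4=1 → 1; observed 1. Eliminates g3 stuck-at-0, g3 inverted output, g4 stuck-at-0, g4 inverted output.
Test 3 (a=1, b=1, c=1, d=0): fault-free g0=1, g1=1, g2=1, g3=0, g4=1 → 1; observed 0. Eliminates g0 stuck-at-1.
Only g0 inverted output is consistent with every test.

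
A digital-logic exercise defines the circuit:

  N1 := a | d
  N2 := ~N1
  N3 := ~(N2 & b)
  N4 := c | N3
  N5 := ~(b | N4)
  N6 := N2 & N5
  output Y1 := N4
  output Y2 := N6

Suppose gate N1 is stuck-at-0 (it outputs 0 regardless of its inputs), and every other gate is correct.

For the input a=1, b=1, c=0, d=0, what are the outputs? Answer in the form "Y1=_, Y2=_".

Propagate with N1 forced: N1=0 [stuck-at-0], N2=1, N3=0, N4=0, N5=0, N6=0.
So the outputs are Y1=0, Y2=0. (Without the fault they would be Y1=1, Y2=0.)

Y1=0, Y2=0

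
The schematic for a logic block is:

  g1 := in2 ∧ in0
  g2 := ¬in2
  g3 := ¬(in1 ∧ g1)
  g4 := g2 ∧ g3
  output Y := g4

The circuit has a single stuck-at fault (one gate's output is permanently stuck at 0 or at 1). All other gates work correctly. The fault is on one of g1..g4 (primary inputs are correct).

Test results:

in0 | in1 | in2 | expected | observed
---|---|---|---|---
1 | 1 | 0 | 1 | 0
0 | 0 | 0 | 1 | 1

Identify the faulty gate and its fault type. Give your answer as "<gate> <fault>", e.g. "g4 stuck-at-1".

g1 stuck-at-1

Fault-free values for test 1 (in0=1, in1=1, in2=0): g1=0, g2=1, g3=1, g4=1, giving Y=1. Observed 0.
Test 1: faults giving observed 0 are {g1 stuck-at-1, g2 stuck-at-0, g3 stuck-at-0, g4 stuck-at-0}.
Test 2 (in0=0, in1=0, in2=0): fault-free g1=0, g2=1, g3=1, g4=1 → 1; observed 1. Eliminates g2 stuck-at-0, g3 stuck-at-0, g4 stuck-at-0.
Only g1 stuck-at-1 is consistent with every test.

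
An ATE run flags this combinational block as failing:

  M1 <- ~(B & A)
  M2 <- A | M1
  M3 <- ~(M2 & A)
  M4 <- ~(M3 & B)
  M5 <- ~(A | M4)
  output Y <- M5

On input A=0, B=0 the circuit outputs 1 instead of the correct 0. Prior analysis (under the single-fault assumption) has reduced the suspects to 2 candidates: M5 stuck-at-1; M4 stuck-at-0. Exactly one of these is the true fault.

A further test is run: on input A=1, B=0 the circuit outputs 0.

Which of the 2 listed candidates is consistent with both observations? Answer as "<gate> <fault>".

M4 stuck-at-0

Evaluate each candidate on input A=1, B=0:
  M5 stuck-at-1: M1=1, M2=1, M3=0, M4=1, M5=1 [stuck-at-1] → 1 — eliminated
  M4 stuck-at-0: M1=1, M2=1, M3=0, M4=0 [stuck-at-0], M5=0 → 0 — matches
Only M4 stuck-at-0 reproduces the observed 0.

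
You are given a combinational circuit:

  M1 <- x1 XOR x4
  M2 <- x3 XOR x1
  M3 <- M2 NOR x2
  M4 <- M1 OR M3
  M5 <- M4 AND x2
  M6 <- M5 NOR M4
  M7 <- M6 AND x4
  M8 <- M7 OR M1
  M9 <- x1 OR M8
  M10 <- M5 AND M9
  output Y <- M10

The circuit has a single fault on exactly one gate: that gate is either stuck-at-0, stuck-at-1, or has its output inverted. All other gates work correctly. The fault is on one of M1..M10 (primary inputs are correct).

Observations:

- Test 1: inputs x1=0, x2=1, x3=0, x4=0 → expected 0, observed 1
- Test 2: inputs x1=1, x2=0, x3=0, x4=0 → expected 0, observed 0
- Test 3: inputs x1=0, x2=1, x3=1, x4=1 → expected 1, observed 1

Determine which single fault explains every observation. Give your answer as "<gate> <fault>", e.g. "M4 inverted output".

M1 stuck-at-1

Fault-free values for test 1 (x1=0, x2=1, x3=0, x4=0): M1=0, M2=0, M3=0, M4=0, M5=0, M6=1, M7=0, M8=0, M9=0, M10=0, giving Y=0. Observed 1.
Test 1: faults giving observed 1 are {M1 stuck-at-1, M1 inverted output, M10 stuck-at-1, M10 inverted output}.
Test 2 (x1=1, x2=0, x3=0, x4=0): fault-free M1=1, M2=1, M3=0, M4=1, M5=0, M6=0, M7=0, M8=1, M9=1, M10=0 → 0; observed 0. Eliminates M10 stuck-at-1, M10 inverted output.
Test 3 (x1=0, x2=1, x3=1, x4=1): fault-free M1=1, M2=1, M3=0, M4=1, M5=1, M6=0, M7=0, M8=1, M9=1, M10=1 → 1; observed 1. Eliminates M1 inverted output.
Only M1 stuck-at-1 is consistent with every test.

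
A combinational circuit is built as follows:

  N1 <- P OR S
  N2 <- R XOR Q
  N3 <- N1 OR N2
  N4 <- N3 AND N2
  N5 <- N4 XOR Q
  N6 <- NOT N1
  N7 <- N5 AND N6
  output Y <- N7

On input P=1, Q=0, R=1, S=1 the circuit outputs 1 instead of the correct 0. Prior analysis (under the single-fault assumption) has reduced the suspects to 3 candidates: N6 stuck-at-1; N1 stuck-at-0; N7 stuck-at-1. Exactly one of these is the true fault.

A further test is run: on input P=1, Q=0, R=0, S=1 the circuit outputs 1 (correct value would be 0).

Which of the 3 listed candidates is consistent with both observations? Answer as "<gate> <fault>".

Evaluate each candidate on input P=1, Q=0, R=0, S=1:
  N6 stuck-at-1: N1=1, N2=0, N3=1, N4=0, N5=0, N6=1 [stuck-at-1], N7=0 → 0 — eliminated
  N1 stuck-at-0: N1=0 [stuck-at-0], N2=0, N3=0, N4=0, N5=0, N6=1, N7=0 → 0 — eliminated
  N7 stuck-at-1: N1=1, N2=0, N3=1, N4=0, N5=0, N6=0, N7=1 [stuck-at-1] → 1 — matches
Only N7 stuck-at-1 reproduces the observed 1.

N7 stuck-at-1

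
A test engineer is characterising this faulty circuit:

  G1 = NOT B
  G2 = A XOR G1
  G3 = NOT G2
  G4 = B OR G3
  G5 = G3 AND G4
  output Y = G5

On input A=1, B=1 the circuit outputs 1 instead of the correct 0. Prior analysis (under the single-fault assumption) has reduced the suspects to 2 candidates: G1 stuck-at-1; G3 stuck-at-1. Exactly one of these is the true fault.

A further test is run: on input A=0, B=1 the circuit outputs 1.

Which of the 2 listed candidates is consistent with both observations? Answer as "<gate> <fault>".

G3 stuck-at-1

Evaluate each candidate on input A=0, B=1:
  G1 stuck-at-1: G1=1 [stuck-at-1], G2=1, G3=0, G4=1, G5=0 → 0 — eliminated
  G3 stuck-at-1: G1=0, G2=0, G3=1 [stuck-at-1], G4=1, G5=1 → 1 — matches
Only G3 stuck-at-1 reproduces the observed 1.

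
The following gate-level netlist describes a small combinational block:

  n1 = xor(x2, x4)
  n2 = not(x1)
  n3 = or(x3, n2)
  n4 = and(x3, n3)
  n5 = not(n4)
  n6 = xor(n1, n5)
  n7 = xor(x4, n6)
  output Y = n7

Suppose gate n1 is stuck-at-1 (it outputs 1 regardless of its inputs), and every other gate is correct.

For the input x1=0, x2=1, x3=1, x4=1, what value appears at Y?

0

Propagate with n1 forced: n1=1 [stuck-at-1], n2=1, n3=1, n4=1, n5=0, n6=1, n7=0.
So Y = 0. (Without the fault it would be 1.)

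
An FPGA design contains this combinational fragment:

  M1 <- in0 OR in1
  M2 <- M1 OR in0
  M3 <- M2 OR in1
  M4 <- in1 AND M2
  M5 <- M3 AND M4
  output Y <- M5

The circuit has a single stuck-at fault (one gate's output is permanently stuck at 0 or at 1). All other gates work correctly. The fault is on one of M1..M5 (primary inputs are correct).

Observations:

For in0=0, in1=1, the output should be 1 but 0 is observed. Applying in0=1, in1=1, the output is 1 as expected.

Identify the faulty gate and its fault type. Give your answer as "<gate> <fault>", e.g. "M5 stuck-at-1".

Fault-free values for test 1 (in0=0, in1=1): M1=1, M2=1, M3=1, M4=1, M5=1, giving Y=1. Observed 0.
Test 1: faults giving observed 0 are {M1 stuck-at-0, M2 stuck-at-0, M3 stuck-at-0, M4 stuck-at-0, M5 stuck-at-0}.
Test 2 (in0=1, in1=1): fault-free M1=1, M2=1, M3=1, M4=1, M5=1 → 1; observed 1. Eliminates M2 stuck-at-0, M3 stuck-at-0, M4 stuck-at-0, M5 stuck-at-0.
Only M1 stuck-at-0 is consistent with every test.

M1 stuck-at-0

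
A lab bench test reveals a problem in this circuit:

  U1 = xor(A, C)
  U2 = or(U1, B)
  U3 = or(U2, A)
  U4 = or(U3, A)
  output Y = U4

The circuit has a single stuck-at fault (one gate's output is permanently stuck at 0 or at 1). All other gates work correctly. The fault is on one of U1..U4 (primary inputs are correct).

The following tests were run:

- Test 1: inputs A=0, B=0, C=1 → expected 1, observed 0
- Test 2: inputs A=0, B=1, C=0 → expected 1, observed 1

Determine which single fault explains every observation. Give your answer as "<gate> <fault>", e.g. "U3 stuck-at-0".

Fault-free values for test 1 (A=0, B=0, C=1): U1=1, U2=1, U3=1, U4=1, giving Y=1. Observed 0.
Test 1: faults giving observed 0 are {U1 stuck-at-0, U2 stuck-at-0, U3 stuck-at-0, U4 stuck-at-0}.
Test 2 (A=0, B=1, C=0): fault-free U1=0, U2=1, U3=1, U4=1 → 1; observed 1. Eliminates U2 stuck-at-0, U3 stuck-at-0, U4 stuck-at-0.
Only U1 stuck-at-0 is consistent with every test.

U1 stuck-at-0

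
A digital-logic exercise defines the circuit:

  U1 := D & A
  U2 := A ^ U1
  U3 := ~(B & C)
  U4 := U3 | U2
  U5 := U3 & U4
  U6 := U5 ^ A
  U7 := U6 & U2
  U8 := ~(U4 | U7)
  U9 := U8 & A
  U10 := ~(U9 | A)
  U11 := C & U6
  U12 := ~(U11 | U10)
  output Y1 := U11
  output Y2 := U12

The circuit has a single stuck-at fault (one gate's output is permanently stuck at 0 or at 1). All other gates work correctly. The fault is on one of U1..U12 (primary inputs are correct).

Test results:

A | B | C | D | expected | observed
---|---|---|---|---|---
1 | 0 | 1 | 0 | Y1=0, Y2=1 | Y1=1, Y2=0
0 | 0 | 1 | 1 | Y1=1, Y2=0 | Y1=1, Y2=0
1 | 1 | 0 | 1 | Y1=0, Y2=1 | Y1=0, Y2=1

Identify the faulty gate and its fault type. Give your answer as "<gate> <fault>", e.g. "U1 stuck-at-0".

Fault-free values for test 1 (A=1, B=0, C=1, D=0): U1=0, U2=1, U3=1, U4=1, U5=1, U6=0, U7=0, U8=0, U9=0, U10=0, U11=0, U12=1, giving Y1=0, Y2=1. Observed Y1=1, Y2=0.
Test 1: faults giving observed Y1=1, Y2=0 are {U3 stuck-at-0, U4 stuck-at-0, U5 stuck-at-0, U6 stuck-at-1, U11 stuck-at-1}.
Test 2 (A=0, B=0, C=1, D=1): fault-free U1=0, U2=0, U3=1, U4=1, U5=1, U6=1, U7=0, U8=0, U9=0, U10=1, U11=1, U12=0 → Y1=1, Y2=0; observed Y1=1, Y2=0. Eliminates U3 stuck-at-0, U4 stuck-at-0, U5 stuck-at-0.
Test 3 (A=1, B=1, C=0, D=1): fault-free U1=1, U2=0, U3=1, U4=1, U5=1, U6=0, U7=0, U8=0, U9=0, U10=0, U11=0, U12=1 → Y1=0, Y2=1; observed Y1=0, Y2=1. Eliminates U11 stuck-at-1.
Only U6 stuck-at-1 is consistent with every test.

U6 stuck-at-1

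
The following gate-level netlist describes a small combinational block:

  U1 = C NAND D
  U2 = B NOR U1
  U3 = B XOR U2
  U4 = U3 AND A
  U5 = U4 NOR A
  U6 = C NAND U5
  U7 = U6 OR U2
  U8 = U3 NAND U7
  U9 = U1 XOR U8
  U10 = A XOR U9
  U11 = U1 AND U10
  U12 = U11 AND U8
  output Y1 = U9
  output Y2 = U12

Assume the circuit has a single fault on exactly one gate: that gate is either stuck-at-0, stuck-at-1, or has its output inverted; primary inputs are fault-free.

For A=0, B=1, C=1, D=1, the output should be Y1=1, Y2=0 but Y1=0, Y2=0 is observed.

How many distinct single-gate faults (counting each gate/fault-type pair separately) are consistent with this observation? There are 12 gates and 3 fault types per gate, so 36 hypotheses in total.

14

Fault-free: U1=0, U2=0, U3=1, U4=0, U5=1, U6=0, U7=0, U8=1, U9=1, U10=1, U11=0, U12=0 → Y1=1, Y2=0. Observed Y1=0, Y2=0.
  U1: stuck-at-1, inverted output ✓; others ✗
  U2: none of the 3 fault types match ✗
  U3: none of the 3 fault types match ✗
  U4: stuck-at-1, inverted output ✓; others ✗
  U5: stuck-at-0, inverted output ✓; others ✗
  U6: stuck-at-1, inverted output ✓; others ✗
  U7: stuck-at-1, inverted output ✓; others ✗
  U8: stuck-at-0, inverted output ✓; others ✗
  U9: stuck-at-0, inverted output ✓; others ✗
  U10: none of the 3 fault types match ✗
  U11: none of the 3 fault types match ✗
  U12: none of the 3 fault types match ✗
Consistent faults: {U1 stuck-at-1, U1 inverted output, U4 stuck-at-1, U4 inverted output, U5 stuck-at-0, U5 inverted output, U6 stuck-at-1, U6 inverted output, U7 stuck-at-1, U7 inverted output, U8 stuck-at-0, U8 inverted output, U9 stuck-at-0, U9 inverted output} — 14 in all.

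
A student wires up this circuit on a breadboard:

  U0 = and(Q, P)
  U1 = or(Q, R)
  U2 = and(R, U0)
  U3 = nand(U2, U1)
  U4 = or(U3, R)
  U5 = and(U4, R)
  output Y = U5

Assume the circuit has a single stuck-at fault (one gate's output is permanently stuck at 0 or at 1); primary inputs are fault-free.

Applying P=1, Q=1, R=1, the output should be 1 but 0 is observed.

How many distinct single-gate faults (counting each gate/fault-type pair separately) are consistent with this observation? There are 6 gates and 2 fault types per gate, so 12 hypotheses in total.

Fault-free: U0=1, U1=1, U2=1, U3=0, U4=1, U5=1 → 1. Observed 0.
  U0 stuck-at-0: output 1 ✗
  U0 stuck-at-1: output 1 ✗
  U1 stuck-at-0: output 1 ✗
  U1 stuck-at-1: output 1 ✗
  U2 stuck-at-0: output 1 ✗
  U2 stuck-at-1: output 1 ✗
  U3 stuck-at-0: output 1 ✗
  U3 stuck-at-1: output 1 ✗
  U4 stuck-at-0: output 0 ✓
  U4 stuck-at-1: output 1 ✗
  U5 stuck-at-0: output 0 ✓
  U5 stuck-at-1: output 1 ✗
Consistent faults: {U4 stuck-at-0, U5 stuck-at-0} — 2 in all.

2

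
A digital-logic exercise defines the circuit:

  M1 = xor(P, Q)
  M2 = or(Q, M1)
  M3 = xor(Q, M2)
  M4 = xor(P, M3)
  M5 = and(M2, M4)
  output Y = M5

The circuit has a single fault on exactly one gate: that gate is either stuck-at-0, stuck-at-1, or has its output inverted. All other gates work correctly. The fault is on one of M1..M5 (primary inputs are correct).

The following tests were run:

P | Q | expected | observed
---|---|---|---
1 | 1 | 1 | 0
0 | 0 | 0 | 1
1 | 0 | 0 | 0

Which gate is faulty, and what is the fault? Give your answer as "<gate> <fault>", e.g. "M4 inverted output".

Fault-free values for test 1 (P=1, Q=1): M1=0, M2=1, M3=0, M4=1, M5=1, giving Y=1. Observed 0.
Test 1: faults giving observed 0 are {M2 stuck-at-0, M2 inverted output, M3 stuck-at-1, M3 inverted output, M4 stuck-at-0, M4 inverted output, M5 stuck-at-0, M5 inverted output}.
Test 2 (P=0, Q=0): fault-free M1=0, M2=0, M3=0, M4=0, M5=0 → 0; observed 1. Eliminates M2 stuck-at-0, M3 stuck-at-1, M3 inverted output, M4 stuck-at-0, M4 inverted output, M5 stuck-at-0.
Test 3 (P=1, Q=0): fault-free M1=1, M2=1, M3=1, M4=0, M5=0 → 0; observed 0. Eliminates M5 inverted output.
Only M2 inverted output is consistent with every test.

M2 inverted output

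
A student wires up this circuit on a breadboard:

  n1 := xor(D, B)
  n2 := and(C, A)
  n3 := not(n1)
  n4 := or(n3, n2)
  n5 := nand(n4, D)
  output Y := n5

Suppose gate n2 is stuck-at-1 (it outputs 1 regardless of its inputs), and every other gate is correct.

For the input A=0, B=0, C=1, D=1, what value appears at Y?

0

Propagate with n2 forced: n1=1, n2=1 [stuck-at-1], n3=0, n4=1, n5=0.
So Y = 0. (Without the fault it would be 1.)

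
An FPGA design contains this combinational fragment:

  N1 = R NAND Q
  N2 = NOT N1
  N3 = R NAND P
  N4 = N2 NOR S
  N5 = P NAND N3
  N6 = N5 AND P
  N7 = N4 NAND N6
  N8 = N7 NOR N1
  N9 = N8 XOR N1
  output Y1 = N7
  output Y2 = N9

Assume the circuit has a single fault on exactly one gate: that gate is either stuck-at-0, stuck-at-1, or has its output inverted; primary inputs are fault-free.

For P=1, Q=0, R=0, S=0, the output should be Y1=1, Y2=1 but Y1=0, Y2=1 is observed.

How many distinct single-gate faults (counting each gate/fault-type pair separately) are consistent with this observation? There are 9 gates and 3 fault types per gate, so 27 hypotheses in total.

8

Fault-free: N1=1, N2=0, N3=1, N4=1, N5=0, N6=0, N7=1, N8=0, N9=1 → Y1=1, Y2=1. Observed Y1=0, Y2=1.
  N1: none of the 3 fault types match ✗
  N2: none of the 3 fault types match ✗
  N3: stuck-at-0, inverted output ✓; others ✗
  N4: none of the 3 fault types match ✗
  N5: stuck-at-1, inverted output ✓; others ✗
  N6: stuck-at-1, inverted output ✓; others ✗
  N7: stuck-at-0, inverted output ✓; others ✗
  N8: none of the 3 fault types match ✗
  N9: none of the 3 fault types match ✗
Consistent faults: {N3 stuck-at-0, N3 inverted output, N5 stuck-at-1, N5 inverted output, N6 stuck-at-1, N6 inverted output, N7 stuck-at-0, N7 inverted output} — 8 in all.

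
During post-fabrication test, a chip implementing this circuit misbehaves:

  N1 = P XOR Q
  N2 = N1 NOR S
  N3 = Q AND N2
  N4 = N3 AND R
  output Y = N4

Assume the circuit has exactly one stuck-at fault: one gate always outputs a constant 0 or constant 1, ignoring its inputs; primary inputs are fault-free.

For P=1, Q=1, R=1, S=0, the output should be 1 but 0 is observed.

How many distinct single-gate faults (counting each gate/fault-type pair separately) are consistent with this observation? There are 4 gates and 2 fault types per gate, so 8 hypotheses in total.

Fault-free: N1=0, N2=1, N3=1, N4=1 → 1. Observed 0.
  N1 stuck-at-0: output 1 ✗
  N1 stuck-at-1: output 0 ✓
  N2 stuck-at-0: output 0 ✓
  N2 stuck-at-1: output 1 ✗
  N3 stuck-at-0: output 0 ✓
  N3 stuck-at-1: output 1 ✗
  N4 stuck-at-0: output 0 ✓
  N4 stuck-at-1: output 1 ✗
Consistent faults: {N1 stuck-at-1, N2 stuck-at-0, N3 stuck-at-0, N4 stuck-at-0} — 4 in all.

4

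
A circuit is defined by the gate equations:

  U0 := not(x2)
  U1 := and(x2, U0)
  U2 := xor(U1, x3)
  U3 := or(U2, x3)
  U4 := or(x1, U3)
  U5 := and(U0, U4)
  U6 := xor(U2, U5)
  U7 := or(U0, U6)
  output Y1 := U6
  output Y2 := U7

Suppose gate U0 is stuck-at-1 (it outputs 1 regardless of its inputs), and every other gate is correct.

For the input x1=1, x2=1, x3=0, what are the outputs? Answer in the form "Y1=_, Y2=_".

Propagate with U0 forced: U0=1 [stuck-at-1], U1=1, U2=1, U3=1, U4=1, U5=1, U6=0, U7=1.
So the outputs are Y1=0, Y2=1. (Without the fault they would be Y1=0, Y2=0.)

Y1=0, Y2=1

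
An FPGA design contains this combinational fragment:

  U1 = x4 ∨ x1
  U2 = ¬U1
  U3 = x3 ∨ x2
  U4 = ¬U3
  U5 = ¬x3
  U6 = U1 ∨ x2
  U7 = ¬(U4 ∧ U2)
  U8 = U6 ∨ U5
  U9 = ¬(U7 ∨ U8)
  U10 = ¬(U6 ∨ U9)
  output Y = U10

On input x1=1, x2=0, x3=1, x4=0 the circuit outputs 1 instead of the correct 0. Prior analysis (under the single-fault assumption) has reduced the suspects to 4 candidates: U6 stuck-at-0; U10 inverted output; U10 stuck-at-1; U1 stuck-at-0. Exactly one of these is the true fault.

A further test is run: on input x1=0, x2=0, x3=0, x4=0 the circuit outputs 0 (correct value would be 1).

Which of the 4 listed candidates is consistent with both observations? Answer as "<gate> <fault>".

Evaluate each candidate on input x1=0, x2=0, x3=0, x4=0:
  U6 stuck-at-0: U1=0, U2=1, U3=0, U4=1, U5=1, U6=0 [stuck-at-0], U7=0, U8=1, U9=0, U10=1 → 1 — eliminated
  U10 inverted output: U1=0, U2=1, U3=0, U4=1, U5=1, U6=0, U7=0, U8=1, U9=0, U10=0 [inverted output] → 0 — matches
  U10 stuck-at-1: U1=0, U2=1, U3=0, U4=1, U5=1, U6=0, U7=0, U8=1, U9=0, U10=1 [stuck-at-1] → 1 — eliminated
  U1 stuck-at-0: U1=0 [stuck-at-0], U2=1, U3=0, U4=1, U5=1, U6=0, U7=0, U8=1, U9=0, U10=1 → 1 — eliminated
Only U10 inverted output reproduces the observed 0.

U10 inverted output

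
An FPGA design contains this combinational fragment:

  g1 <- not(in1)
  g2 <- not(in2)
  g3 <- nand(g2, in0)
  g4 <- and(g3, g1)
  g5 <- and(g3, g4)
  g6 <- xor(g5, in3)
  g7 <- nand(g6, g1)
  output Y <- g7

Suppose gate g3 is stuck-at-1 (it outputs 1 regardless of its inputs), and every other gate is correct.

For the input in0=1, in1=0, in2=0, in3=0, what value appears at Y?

0

Propagate with g3 forced: g1=1, g2=1, g3=1 [stuck-at-1], g4=1, g5=1, g6=1, g7=0.
So Y = 0. (Without the fault it would be 1.)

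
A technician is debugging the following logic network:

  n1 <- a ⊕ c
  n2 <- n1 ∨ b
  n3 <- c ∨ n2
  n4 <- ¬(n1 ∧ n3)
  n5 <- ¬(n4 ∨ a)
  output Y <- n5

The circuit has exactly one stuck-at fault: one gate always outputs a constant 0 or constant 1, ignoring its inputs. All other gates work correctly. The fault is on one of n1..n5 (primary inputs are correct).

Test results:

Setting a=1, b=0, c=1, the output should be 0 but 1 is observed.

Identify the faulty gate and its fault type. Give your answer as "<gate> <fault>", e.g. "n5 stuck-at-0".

Fault-free values for test 1 (a=1, b=0, c=1): n1=0, n2=0, n3=1, n4=1, n5=0, giving Y=0. Observed 1.
Test 1: faults giving observed 1 are {n5 stuck-at-1}.
Only n5 stuck-at-1 is consistent with every test.

n5 stuck-at-1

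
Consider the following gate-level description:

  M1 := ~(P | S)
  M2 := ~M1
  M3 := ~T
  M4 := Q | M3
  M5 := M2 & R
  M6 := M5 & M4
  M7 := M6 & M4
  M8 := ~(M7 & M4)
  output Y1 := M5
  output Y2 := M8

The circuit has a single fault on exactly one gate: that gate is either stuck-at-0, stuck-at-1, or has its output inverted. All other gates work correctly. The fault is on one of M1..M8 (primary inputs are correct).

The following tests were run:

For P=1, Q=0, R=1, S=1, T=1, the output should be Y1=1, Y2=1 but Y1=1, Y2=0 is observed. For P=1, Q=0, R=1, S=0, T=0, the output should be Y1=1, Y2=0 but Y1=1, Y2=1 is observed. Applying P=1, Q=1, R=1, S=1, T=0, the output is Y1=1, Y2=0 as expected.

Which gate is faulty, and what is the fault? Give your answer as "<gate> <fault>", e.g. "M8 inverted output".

Fault-free values for test 1 (P=1, Q=0, R=1, S=1, T=1): M1=0, M2=1, M3=0, M4=0, M5=1, M6=0, M7=0, M8=1, giving Y1=1, Y2=1. Observed Y1=1, Y2=0.
Test 1: faults giving observed Y1=1, Y2=0 are {M3 stuck-at-1, M3 inverted output, M4 stuck-at-1, M4 inverted output, M8 stuck-at-0, M8 inverted output}.
Test 2 (P=1, Q=0, R=1, S=0, T=0): fault-free M1=0, M2=1, M3=1, M4=1, M5=1, M6=1, M7=1, M8=0 → Y1=1, Y2=0; observed Y1=1, Y2=1. Eliminates M3 stuck-at-1, M4 stuck-at-1, M8 stuck-at-0.
Test 3 (P=1, Q=1, R=1, S=1, T=0): fault-free M1=0, M2=1, M3=1, M4=1, M5=1, M6=1, M7=1, M8=0 → Y1=1, Y2=0; observed Y1=1, Y2=0. Eliminates M4 inverted output, M8 inverted output.
Only M3 inverted output is consistent with every test.

M3 inverted output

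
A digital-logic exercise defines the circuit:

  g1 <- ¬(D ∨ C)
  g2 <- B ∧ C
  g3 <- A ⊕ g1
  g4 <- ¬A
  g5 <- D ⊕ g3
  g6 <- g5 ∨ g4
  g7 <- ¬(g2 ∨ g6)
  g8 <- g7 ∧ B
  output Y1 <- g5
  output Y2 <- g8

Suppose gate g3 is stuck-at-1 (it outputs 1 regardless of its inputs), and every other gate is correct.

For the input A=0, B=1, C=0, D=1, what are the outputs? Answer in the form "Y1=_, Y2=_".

Y1=0, Y2=0

Propagate with g3 forced: g1=0, g2=0, g3=1 [stuck-at-1], g4=1, g5=0, g6=1, g7=0, g8=0.
So the outputs are Y1=0, Y2=0. (Without the fault they would be Y1=1, Y2=0.)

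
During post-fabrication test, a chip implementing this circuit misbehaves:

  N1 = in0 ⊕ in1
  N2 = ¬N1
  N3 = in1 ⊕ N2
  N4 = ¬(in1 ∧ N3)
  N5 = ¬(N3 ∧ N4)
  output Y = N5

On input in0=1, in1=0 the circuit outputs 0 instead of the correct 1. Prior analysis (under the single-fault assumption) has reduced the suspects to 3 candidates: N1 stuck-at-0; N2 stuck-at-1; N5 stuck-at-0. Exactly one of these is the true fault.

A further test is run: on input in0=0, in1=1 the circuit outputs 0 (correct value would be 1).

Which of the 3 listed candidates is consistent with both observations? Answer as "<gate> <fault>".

Evaluate each candidate on input in0=0, in1=1:
  N1 stuck-at-0: N1=0 [stuck-at-0], N2=1, N3=0, N4=1, N5=1 → 1 — eliminated
  N2 stuck-at-1: N1=1, N2=1 [stuck-at-1], N3=0, N4=1, N5=1 → 1 — eliminated
  N5 stuck-at-0: N1=1, N2=0, N3=1, N4=0, N5=0 [stuck-at-0] → 0 — matches
Only N5 stuck-at-0 reproduces the observed 0.

N5 stuck-at-0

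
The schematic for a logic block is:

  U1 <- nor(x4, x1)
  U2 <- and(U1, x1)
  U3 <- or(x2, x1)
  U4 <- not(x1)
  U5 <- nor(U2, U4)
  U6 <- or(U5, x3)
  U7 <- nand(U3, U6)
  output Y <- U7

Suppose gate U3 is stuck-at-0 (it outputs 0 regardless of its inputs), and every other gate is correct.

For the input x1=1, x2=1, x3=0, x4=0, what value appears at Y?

1

Propagate with U3 forced: U1=0, U2=0, U3=0 [stuck-at-0], U4=0, U5=1, U6=1, U7=1.
So Y = 1. (Without the fault it would be 0.)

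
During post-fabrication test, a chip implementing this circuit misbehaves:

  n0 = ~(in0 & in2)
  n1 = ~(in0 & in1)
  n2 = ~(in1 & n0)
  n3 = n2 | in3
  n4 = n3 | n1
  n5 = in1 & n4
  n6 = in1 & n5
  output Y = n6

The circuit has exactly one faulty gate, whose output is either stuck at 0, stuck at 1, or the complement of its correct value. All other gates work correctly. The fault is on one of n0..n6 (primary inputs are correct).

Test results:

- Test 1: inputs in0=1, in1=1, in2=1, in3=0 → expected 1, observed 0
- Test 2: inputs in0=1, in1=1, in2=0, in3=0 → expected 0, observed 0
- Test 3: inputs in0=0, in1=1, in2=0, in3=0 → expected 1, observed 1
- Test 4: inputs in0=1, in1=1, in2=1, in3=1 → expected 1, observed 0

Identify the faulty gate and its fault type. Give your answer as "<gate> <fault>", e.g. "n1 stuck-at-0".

n3 stuck-at-0

Fault-free values for test 1 (in0=1, in1=1, in2=1, in3=0): n0=0, n1=0, n2=1, n3=1, n4=1, n5=1, n6=1, giving Y=1. Observed 0.
Test 1: faults giving observed 0 are {n0 stuck-at-1, n0 inverted output, n2 stuck-at-0, n2 inverted output, n3 stuck-at-0, n3 inverted output, n4 stuck-at-0, n4 inverted output, n5 stuck-at-0, n5 inverted output, n6 stuck-at-0, n6 inverted output}.
Test 2 (in0=1, in1=1, in2=0, in3=0): fault-free n0=1, n1=0, n2=0, n3=0, n4=0, n5=0, n6=0 → 0; observed 0. Eliminates n0 inverted output, n2 inverted output, n3 inverted output, n4 inverted output, n5 inverted output, n6 inverted output.
Test 3 (in0=0, in1=1, in2=0, in3=0): fault-free n0=1, n1=1, n2=0, n3=0, n4=1, n5=1, n6=1 → 1; observed 1. Eliminates n4 stuck-at-0, n5 stuck-at-0, n6 stuck-at-0.
Test 4 (in0=1, in1=1, in2=1, in3=1): fault-free n0=0, n1=0, n2=1, n3=1, n4=1, n5=1, n6=1 → 1; observed 0. Eliminates n0 stuck-at-1, n2 stuck-at-0.
Only n3 stuck-at-0 is consistent with every test.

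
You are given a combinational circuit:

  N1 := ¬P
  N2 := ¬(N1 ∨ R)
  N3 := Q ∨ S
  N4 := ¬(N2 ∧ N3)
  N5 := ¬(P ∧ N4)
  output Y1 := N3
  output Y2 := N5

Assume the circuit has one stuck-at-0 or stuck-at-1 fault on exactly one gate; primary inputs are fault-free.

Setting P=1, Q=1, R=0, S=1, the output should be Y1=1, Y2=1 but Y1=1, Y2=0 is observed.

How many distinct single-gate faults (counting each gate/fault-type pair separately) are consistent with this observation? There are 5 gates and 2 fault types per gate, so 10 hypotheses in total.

4

Fault-free: N1=0, N2=1, N3=1, N4=0, N5=1 → Y1=1, Y2=1. Observed Y1=1, Y2=0.
  N1 stuck-at-0: output Y1=1, Y2=1 ✗
  N1 stuck-at-1: output Y1=1, Y2=0 ✓
  N2 stuck-at-0: output Y1=1, Y2=0 ✓
  N2 stuck-at-1: output Y1=1, Y2=1 ✗
  N3 stuck-at-0: output Y1=0, Y2=0 ✗
  N3 stuck-at-1: output Y1=1, Y2=1 ✗
  N4 stuck-at-0: output Y1=1, Y2=1 ✗
  N4 stuck-at-1: output Y1=1, Y2=0 ✓
  N5 stuck-at-0: output Y1=1, Y2=0 ✓
  N5 stuck-at-1: output Y1=1, Y2=1 ✗
Consistent faults: {N1 stuck-at-1, N2 stuck-at-0, N4 stuck-at-1, N5 stuck-at-0} — 4 in all.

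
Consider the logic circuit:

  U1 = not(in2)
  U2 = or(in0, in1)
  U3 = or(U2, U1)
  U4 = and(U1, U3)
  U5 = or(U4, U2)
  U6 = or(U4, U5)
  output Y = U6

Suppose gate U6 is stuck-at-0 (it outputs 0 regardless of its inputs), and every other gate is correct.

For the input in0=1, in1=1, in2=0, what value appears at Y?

0

Propagate with U6 forced: U1=1, U2=1, U3=1, U4=1, U5=1, U6=0 [stuck-at-0].
So Y = 0. (Without the fault it would be 1.)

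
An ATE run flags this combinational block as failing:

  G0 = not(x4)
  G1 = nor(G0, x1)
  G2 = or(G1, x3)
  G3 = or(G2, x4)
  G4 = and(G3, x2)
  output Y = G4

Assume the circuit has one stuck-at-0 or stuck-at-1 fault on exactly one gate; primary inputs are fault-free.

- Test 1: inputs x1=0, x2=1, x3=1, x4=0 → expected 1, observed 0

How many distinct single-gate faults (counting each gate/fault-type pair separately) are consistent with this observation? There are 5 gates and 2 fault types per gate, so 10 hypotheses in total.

Fault-free: G0=1, G1=0, G2=1, G3=1, G4=1 → 1. Observed 0.
  G0 stuck-at-0: output 1 ✗
  G0 stuck-at-1: output 1 ✗
  G1 stuck-at-0: output 1 ✗
  G1 stuck-at-1: output 1 ✗
  G2 stuck-at-0: output 0 ✓
  G2 stuck-at-1: output 1 ✗
  G3 stuck-at-0: output 0 ✓
  G3 stuck-at-1: output 1 ✗
  G4 stuck-at-0: output 0 ✓
  G4 stuck-at-1: output 1 ✗
Consistent faults: {G2 stuck-at-0, G3 stuck-at-0, G4 stuck-at-0} — 3 in all.

3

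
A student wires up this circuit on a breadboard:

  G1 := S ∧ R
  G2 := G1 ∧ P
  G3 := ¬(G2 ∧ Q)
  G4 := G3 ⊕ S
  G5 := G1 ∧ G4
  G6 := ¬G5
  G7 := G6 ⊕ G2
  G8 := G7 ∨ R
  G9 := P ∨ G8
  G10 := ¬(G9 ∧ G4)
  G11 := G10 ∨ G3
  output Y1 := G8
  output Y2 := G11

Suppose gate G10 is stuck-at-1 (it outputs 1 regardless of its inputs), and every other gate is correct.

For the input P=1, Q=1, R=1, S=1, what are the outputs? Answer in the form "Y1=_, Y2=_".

Y1=1, Y2=1

Propagate with G10 forced: G1=1, G2=1, G3=0, G4=1, G5=1, G6=0, G7=1, G8=1, G9=1, G10=1 [stuck-at-1], G11=1.
So the outputs are Y1=1, Y2=1. (Without the fault they would be Y1=1, Y2=0.)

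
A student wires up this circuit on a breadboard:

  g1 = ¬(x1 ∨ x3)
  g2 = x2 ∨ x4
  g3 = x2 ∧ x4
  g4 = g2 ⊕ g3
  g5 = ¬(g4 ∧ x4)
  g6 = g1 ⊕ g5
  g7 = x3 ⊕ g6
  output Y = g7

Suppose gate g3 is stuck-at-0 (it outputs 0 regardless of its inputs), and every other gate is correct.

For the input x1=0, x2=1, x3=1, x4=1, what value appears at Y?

Propagate with g3 forced: g1=0, g2=1, g3=0 [stuck-at-0], g4=1, g5=0, g6=0, g7=1.
So Y = 1. (Without the fault it would be 0.)

1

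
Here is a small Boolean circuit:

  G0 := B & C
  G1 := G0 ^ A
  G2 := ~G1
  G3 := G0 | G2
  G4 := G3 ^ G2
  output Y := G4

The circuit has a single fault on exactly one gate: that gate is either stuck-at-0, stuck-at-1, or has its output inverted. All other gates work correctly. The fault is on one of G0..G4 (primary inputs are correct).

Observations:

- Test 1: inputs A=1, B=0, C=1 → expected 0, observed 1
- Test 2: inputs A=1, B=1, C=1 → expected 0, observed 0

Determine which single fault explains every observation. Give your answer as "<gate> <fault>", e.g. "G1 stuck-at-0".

G3 stuck-at-1

Fault-free values for test 1 (A=1, B=0, C=1): G0=0, G1=1, G2=0, G3=0, G4=0, giving Y=0. Observed 1.
Test 1: faults giving observed 1 are {G3 stuck-at-1, G3 inverted output, G4 stuck-at-1, G4 inverted output}.
Test 2 (A=1, B=1, C=1): fault-free G0=1, G1=0, G2=1, G3=1, G4=0 → 0; observed 0. Eliminates G3 inverted output, G4 stuck-at-1, G4 inverted output.
Only G3 stuck-at-1 is consistent with every test.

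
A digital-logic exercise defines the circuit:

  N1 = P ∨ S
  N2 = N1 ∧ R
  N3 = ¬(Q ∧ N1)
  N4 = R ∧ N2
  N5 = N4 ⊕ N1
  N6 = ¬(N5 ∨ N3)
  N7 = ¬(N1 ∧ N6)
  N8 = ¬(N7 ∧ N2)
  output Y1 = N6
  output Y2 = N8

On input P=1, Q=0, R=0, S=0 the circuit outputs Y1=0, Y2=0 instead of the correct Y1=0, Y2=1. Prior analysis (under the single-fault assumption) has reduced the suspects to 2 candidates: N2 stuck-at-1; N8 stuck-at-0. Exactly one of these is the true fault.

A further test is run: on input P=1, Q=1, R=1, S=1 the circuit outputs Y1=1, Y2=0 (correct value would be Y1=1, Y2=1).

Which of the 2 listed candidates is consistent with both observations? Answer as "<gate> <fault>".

Evaluate each candidate on input P=1, Q=1, R=1, S=1:
  N2 stuck-at-1: N1=1, N2=1 [stuck-at-1], N3=0, N4=1, N5=0, N6=1, N7=0, N8=1 → Y1=1, Y2=1 — eliminated
  N8 stuck-at-0: N1=1, N2=1, N3=0, N4=1, N5=0, N6=1, N7=0, N8=0 [stuck-at-0] → Y1=1, Y2=0 — matches
Only N8 stuck-at-0 reproduces the observed Y1=1, Y2=0.

N8 stuck-at-0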